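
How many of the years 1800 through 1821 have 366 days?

5

Years divisible by 4 in [1800, 1821]: 1800, 1804, 1808, 1812, 1816, 1820.
Of these, 1800 is divisible by 100 but not 400, so not leap.
Leap years: 6 − 1 = 5.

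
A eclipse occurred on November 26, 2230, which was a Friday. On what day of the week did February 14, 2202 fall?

Count forward from the earlier date (February 14, 2202) to the later (November 26, 2230):
Day-of-year of February 14, 2202: 45.
Day-of-year of November 26, 2230: 330.
2202 has 365 days, so 365 − 45 = 320 days remain in 2202.
Full years 2203–2229: 20 common + 7 leap = 20×365 + 7×366 = 9862 days.
Total: 320 + 9862 + 330 = 10512 days.
10512 mod 7 = 5, so 5 days before Friday is Sunday.

Sunday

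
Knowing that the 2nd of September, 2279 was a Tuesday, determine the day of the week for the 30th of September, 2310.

Friday

Day-of-year of September 2, 2279: 245.
Day-of-year of September 30, 2310: 273.
2279 has 365 days, so 365 − 245 = 120 days remain in 2279.
Full years 2280–2309: 23 common + 7 leap = 23×365 + 7×366 = 10957 days.
Total: 120 + 10957 + 273 = 11350 days.
11350 mod 7 = 3, so 3 days after Tuesday is Friday.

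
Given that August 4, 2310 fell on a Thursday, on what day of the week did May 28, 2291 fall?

Count forward from the earlier date (May 28, 2291) to the later (August 4, 2310):
From May 28, 2291 to May 28, 2310: 19 years, of which 4 contain a Feb 29 — 15×365 + 4×366 = 6939 days.
(2300 is not a leap year (divisible by 100 but not 400).)
May 2310: 31 − 28 = 3 days remain.
Then June (30), July (31): 30 + 31 = 61 days.
August 1–4, 2310: 4 days.
Residual: 68 days.
Total: 7007 days.
7007 is a multiple of 7, so May 28, 2291 falls on the same weekday: Thursday.

Thursday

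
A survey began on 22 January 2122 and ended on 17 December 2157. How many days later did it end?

13113

From January 22, 2122 to January 22, 2157: 35 years, of which 9 contain a Feb 29 — 26×365 + 9×366 = 12784 days.
January 2157: 31 − 22 = 9 days remain.
Then 10 full months totalling 303 days.
December 1–17, 2157: 17 days.
Residual: 329 days.
Total: 13113 days.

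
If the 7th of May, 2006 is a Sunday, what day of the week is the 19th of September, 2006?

Tuesday

May 2006: 31 − 7 = 24 days remain.
Then June (30), July (31), August (31): 30 + 31 + 31 = 92 days.
September 1–19, 2006: 19 days.
Total: 24 + 92 + 19 = 135 days.
135 mod 7 = 2, so 2 days after Sunday is Tuesday.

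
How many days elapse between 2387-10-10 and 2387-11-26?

47

October 2387: 31 − 10 = 21 days remain.
November 1–26, 2387: 26 days.
Total: 21 + 26 = 47 days.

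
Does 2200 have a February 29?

2200 is not a leap year (divisible by 100 but not 400).

No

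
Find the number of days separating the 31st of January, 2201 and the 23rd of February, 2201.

January 2201: 31 − 31 = 0 days remain.
February 1–23, 2201: 23 days (2201 is not a leap year).
Total: 0 + 23 = 23 days.

23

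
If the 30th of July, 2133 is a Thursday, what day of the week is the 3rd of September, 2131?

Count forward from the earlier date (September 3, 2131) to the later (July 30, 2133):
Day-of-year of September 3, 2131: 246.
Day-of-year of July 30, 2133: 211.
2131 has 365 days, so 365 − 246 = 119 days remain in 2131.
Full years: 2132: 366. Sum = 366.
Total: 119 + 366 + 211 = 696 days.
696 mod 7 = 3, so 3 days before Thursday is Monday.

Monday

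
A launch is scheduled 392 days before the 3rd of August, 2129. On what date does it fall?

the 7th of July, 2128

Count 392 days before August 3, 2129:
July 7, 2128 → July 7, 2129: 365 days.
July 2129: 31 − 7 = 24 days remain.
August 1–3, 2129: 3 days.
Residual: 27 days.
Total: 392 days.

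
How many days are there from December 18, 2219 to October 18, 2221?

Day-of-year of December 18, 2219: 352.
Day-of-year of October 18, 2221: 291.
2219 has 365 days, so 365 − 352 = 13 days remain in 2219.
Full years: 2220: 366. Sum = 366.
Total: 13 + 366 + 291 = 670 days.

670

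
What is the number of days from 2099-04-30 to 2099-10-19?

April 2099: 30 − 30 = 0 days remain.
Then May (31), June (30), July (31), August (31), September (30): 31 + 30 + 31 + 31 + 30 = 153 days.
October 1–19, 2099: 19 days.
Total: 0 + 153 + 19 = 172 days.

172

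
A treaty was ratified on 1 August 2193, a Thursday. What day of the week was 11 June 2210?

Day-of-year of August 1, 2193: 213.
Day-of-year of June 11, 2210: 162.
2193 has 365 days, so 365 − 213 = 152 days remain in 2193.
Full years 2194–2209: 13 common + 3 leap = 13×365 + 3×366 = 5843 days.
Total: 152 + 5843 + 162 = 6157 days.
6157 mod 7 = 4, so 4 days after Thursday is Monday.

Monday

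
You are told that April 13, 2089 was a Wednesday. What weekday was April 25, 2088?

Count forward from the earlier date (April 25, 2088) to the later (April 13, 2089):
April 2088: 30 − 25 = 5 days remain.
Then 11 full months totalling 335 days.
April 1–13, 2089: 13 days.
Residual: 353 days.
Total: 353 days.
353 mod 7 = 3, so 3 days before Wednesday is Sunday.

Sunday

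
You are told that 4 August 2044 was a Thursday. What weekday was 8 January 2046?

Monday

August 2044: 31 − 4 = 27 days remain.
Then 16 full months totalling 487 days.
January 1–8, 2046: 8 days.
Total: 27 + 487 + 8 = 522 days.
522 mod 7 = 4, so 4 days after Thursday is Monday.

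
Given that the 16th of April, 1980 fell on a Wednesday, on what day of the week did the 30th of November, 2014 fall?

Sunday

From April 16, 1980 to April 16, 2014: 34 years, of which 8 contain a Feb 29 — 26×365 + 8×366 = 12418 days.
(2000 is a leap year (divisible by 400).)
April 2014: 30 − 16 = 14 days remain.
Then May (31), June (30), July (31), August (31), September (30), October (31): 31 + 30 + 31 + 31 + 30 + 31 = 184 days.
November 1–30, 2014: 30 days.
Residual: 228 days.
Total: 12646 days.
12646 mod 7 = 4, so 4 days after Wednesday is Sunday.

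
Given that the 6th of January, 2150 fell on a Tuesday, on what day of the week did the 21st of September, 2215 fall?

Thursday

Day-of-year of January 6, 2150: 6.
Day-of-year of September 21, 2215: 264.
2150 has 365 days, so 365 − 6 = 359 days remain in 2150.
Full years 2151–2214: 49 common + 15 leap = 49×365 + 15×366 = 23375 days.
Total: 359 + 23375 + 264 = 23998 days.
23998 mod 7 = 2, so 2 days after Tuesday is Thursday.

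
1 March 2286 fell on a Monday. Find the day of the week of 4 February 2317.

From March 1, 2286 to March 1, 2316: 30 years, of which 7 contain a Feb 29 — 23×365 + 7×366 = 10957 days.
(2300 is not a leap year (divisible by 100 but not 400).)
March 2316: 31 − 1 = 30 days remain.
Then 10 full months totalling 306 days.
February 1–4, 2317: 4 days (2317 is not a leap year).
Residual: 340 days.
Total: 11297 days.
11297 mod 7 = 6, so 6 days after Monday is Sunday.

Sunday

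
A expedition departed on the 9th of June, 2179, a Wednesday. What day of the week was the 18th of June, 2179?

Within June 2179: 18 − 9 = 9 days.
9 mod 7 = 2, so 2 days after Wednesday is Friday.

Friday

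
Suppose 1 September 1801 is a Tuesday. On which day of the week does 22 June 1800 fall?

Sunday

Count forward from the earlier date (June 22, 1800) to the later (September 1, 1801):
June 22, 1800 → June 22, 1801: 365 days.
June 1801: 30 − 22 = 8 days remain.
Then July (31), August (31): 31 + 31 = 62 days.
September 1, 1801: 1 day.
Residual: 71 days.
Total: 436 days.
436 mod 7 = 2, so 2 days before Tuesday is Sunday.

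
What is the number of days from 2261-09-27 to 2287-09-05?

Day-of-year of September 27, 2261: 270.
Day-of-year of September 5, 2287: 248.
2261 has 365 days, so 365 − 270 = 95 days remain in 2261.
Full years 2262–2286: 19 common + 6 leap = 19×365 + 6×366 = 9131 days.
Total: 95 + 9131 + 248 = 9474 days.

9474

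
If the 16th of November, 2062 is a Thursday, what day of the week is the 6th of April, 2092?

From November 16, 2062 to November 16, 2091: 29 years, of which 7 contain a Feb 29 — 22×365 + 7×366 = 10592 days.
November 2091: 30 − 16 = 14 days remain.
Then December (31), January (31), February 2092 (29), March (31): 31 + 31 + 29 + 31 = 122 days.
April 1–6, 2092: 6 days.
Residual: 142 days.
Total: 10734 days.
10734 mod 7 = 3, so 3 days after Thursday is Sunday.

Sunday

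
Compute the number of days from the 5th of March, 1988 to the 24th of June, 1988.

111

March 1988: 31 − 5 = 26 days remain.
Then April (30), May (31): 30 + 31 = 61 days.
June 1–24, 1988: 24 days.
Total: 26 + 61 + 24 = 111 days.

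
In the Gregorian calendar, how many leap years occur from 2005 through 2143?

Years divisible by 4: 2008, 2012, …, 2140 — 34 in all.
Of these, 2100 is divisible by 100 but not 400, so not leap.
Leap years: 34 − 1 = 33.

33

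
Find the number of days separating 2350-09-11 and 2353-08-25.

Day-of-year of September 11, 2350: 254.
Day-of-year of August 25, 2353: 237.
2350 has 365 days, so 365 − 254 = 111 days remain in 2350.
Full years: 2351: 365; 2352: 366. Sum = 731.
Total: 111 + 731 + 237 = 1079 days.

1079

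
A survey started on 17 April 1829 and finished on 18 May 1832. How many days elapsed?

1127

April 17, 1829 → April 17, 1830: 365 days.
April 17, 1830 → April 17, 1831: 365 days.
April 17, 1831 → April 17, 1832: 366 days (1832 is a leap year).
April 1832: 30 − 17 = 13 days remain.
May 1–18, 1832: 18 days.
Residual: 31 days.
Total: 1127 days.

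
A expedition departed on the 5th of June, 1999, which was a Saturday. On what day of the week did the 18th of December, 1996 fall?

Wednesday

Count forward from the earlier date (December 18, 1996) to the later (June 5, 1999):
December 18, 1996 → December 18, 1997: 365 days.
December 18, 1997 → December 18, 1998: 365 days.
December 1998: 31 − 18 = 13 days remain.
Then January (31), February 1999 (28), March (31), April (30), May (31): 31 + 28 + 31 + 30 + 31 = 151 days.
June 1–5, 1999: 5 days.
Residual: 169 days.
Total: 899 days.
899 mod 7 = 3, so 3 days before Saturday is Wednesday.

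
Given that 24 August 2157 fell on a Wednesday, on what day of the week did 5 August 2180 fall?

Day-of-year of August 24, 2157: 236.
Day-of-year of August 5, 2180: 218.
2157 has 365 days, so 365 − 236 = 129 days remain in 2157.
Full years 2158–2179: 17 common + 5 leap = 17×365 + 5×366 = 8035 days.
Total: 129 + 8035 + 218 = 8382 days.
8382 mod 7 = 3, so 3 days after Wednesday is Saturday.

Saturday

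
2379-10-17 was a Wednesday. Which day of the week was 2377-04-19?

Count forward from the earlier date (April 19, 2377) to the later (October 17, 2379):
Day-of-year of April 19, 2377: 109.
Day-of-year of October 17, 2379: 290.
2377 has 365 days, so 365 − 109 = 256 days remain in 2377.
Full years: 2378: 365. Sum = 365.
Total: 256 + 365 + 290 = 911 days.
911 mod 7 = 1, so 1 day before Wednesday is Tuesday.

Tuesday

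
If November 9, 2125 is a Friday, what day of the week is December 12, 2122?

Count forward from the earlier date (December 12, 2122) to the later (November 9, 2125):
December 12, 2122 → December 12, 2123: 365 days.
December 12, 2123 → December 12, 2124: 366 days (2124 is a leap year).
December 2124: 31 − 12 = 19 days remain.
Then 10 full months totalling 304 days.
November 1–9, 2125: 9 days.
Residual: 332 days.
Total: 1063 days.
1063 mod 7 = 6, so 6 days before Friday is Saturday.

Saturday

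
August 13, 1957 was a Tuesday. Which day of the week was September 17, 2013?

From August 13, 1957 to August 13, 2013: 56 years, of which 14 contain a Feb 29 — 42×365 + 14×366 = 20454 days.
(2000 is a leap year (divisible by 400).)
August 2013: 31 − 13 = 18 days remain.
September 1–17, 2013: 17 days.
Residual: 35 days.
Total: 20489 days.
20489 is a multiple of 7, so September 17, 2013 falls on the same weekday: Tuesday.

Tuesday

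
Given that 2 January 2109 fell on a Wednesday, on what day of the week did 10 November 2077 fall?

Count forward from the earlier date (November 10, 2077) to the later (January 2, 2109):
From November 10, 2077 to November 10, 2108: 31 years, of which 7 contain a Feb 29 — 24×365 + 7×366 = 11322 days.
(2100 is not a leap year (divisible by 100 but not 400).)
November 2108: 30 − 10 = 20 days remain.
Then December (31): 31 days.
January 1–2, 2109: 2 days.
Residual: 53 days.
Total: 11375 days.
11375 is a multiple of 7, so 10 November 2077 falls on the same weekday: Wednesday.

Wednesday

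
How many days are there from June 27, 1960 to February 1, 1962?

584

June 1960: 30 − 27 = 3 days remain.
Then 19 full months totalling 580 days.
February 1, 1962: 1 day (1962 is not a leap year).
Total: 3 + 580 + 1 = 584 days.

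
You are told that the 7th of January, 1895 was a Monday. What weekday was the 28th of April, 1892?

Thursday

Count forward from the earlier date (April 28, 1892) to the later (January 7, 1895):
Day-of-year of April 28, 1892: 119.
Day-of-year of January 7, 1895: 7.
1892 has 366 days, so 366 − 119 = 247 days remain in 1892.
Full years: 1893: 365; 1894: 365. Sum = 730.
Total: 247 + 730 + 7 = 984 days.
984 mod 7 = 4, so 4 days before Monday is Thursday.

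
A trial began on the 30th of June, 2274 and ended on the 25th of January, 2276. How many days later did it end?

574

June 30, 2274 → June 30, 2275: 365 days.
June 2275: 30 − 30 = 0 days remain.
Then July (31), August (31), September (30), October (31), November (30), December (31): 31 + 31 + 30 + 31 + 30 + 31 = 184 days.
January 1–25, 2276: 25 days.
Residual: 209 days.
Total: 574 days.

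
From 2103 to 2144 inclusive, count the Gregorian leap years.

11

Years divisible by 4 in [2103, 2144]: 2104, 2108, 2112, 2116, 2120, 2124, 2128, 2132, 2136, 2140, 2144.
No century exceptions apply. Count: 11.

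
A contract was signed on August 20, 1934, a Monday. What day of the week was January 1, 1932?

Friday

Count forward from the earlier date (January 1, 1932) to the later (August 20, 1934):
Day-of-year of January 1, 1932: 1.
Day-of-year of August 20, 1934: 232.
1932 has 366 days, so 366 − 1 = 365 days remain in 1932.
Full years: 1933: 365. Sum = 365.
Total: 365 + 365 + 232 = 962 days.
962 mod 7 = 3, so 3 days before Monday is Friday.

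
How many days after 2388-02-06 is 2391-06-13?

1223

February 6, 2388 → February 6, 2389: 366 days (2388 is a leap year).
February 6, 2389 → February 6, 2390: 365 days.
February 6, 2390 → February 6, 2391: 365 days.
February 2391: 28 − 6 = 22 days remain (2391 is not a leap year, so February has 28 days).
Then March (31), April (30), May (31): 31 + 30 + 31 = 92 days.
June 1–13, 2391: 13 days.
Residual: 127 days.
Total: 1223 days.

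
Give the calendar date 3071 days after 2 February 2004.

30 June 2012

Count 3071 days after February 2, 2004:
Day-of-year of February 2, 2004: 33.
Day-of-year of June 30, 2012: 182.
2004 has 366 days, so 366 − 33 = 333 days remain in 2004.
Full years 2005–2011: 6 common + 1 leap = 6×365 + 1×366 = 2556 days.
Total: 333 + 2556 + 182 = 3071 days.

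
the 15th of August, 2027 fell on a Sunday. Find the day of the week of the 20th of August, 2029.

Monday

Day-of-year of August 15, 2027: 227.
Day-of-year of August 20, 2029: 232.
2027 has 365 days, so 365 − 227 = 138 days remain in 2027.
Full years: 2028: 366. Sum = 366.
Total: 138 + 366 + 232 = 736 days.
736 mod 7 = 1, so 1 day after Sunday is Monday.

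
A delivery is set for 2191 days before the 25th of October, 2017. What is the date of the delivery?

the 26th of October, 2011

Count 2191 days before October 25, 2017:
Day-of-year of October 26, 2011: 299.
Day-of-year of October 25, 2017: 298.
2011 has 365 days, so 365 − 299 = 66 days remain in 2011.
Full years: 2012: 366; 2013: 365; 2014: 365; 2015: 365; 2016: 366. Sum = 1827.
Total: 66 + 1827 + 298 = 2191 days.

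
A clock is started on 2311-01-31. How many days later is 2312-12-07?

676

January 2311: 31 − 31 = 0 days remain.
Then 22 full months totalling 669 days.
December 1–7, 2312: 7 days.
Total: 0 + 669 + 7 = 676 days.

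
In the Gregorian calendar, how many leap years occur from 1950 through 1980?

Years divisible by 4 in [1950, 1980]: 1952, 1956, 1960, 1964, 1968, 1972, 1976, 1980.
No century exceptions apply. Count: 8.

8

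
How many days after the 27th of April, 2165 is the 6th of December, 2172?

2780

From April 27, 2165 to April 27, 2172: 7 years, of which 2 contain a Feb 29 — 5×365 + 2×366 = 2557 days.
April 2172: 30 − 27 = 3 days remain.
Then May (31), June (30), July (31), August (31), September (30), October (31), November (30): 31 + 30 + 31 + 31 + 30 + 31 + 30 = 214 days.
December 1–6, 2172: 6 days.
Residual: 223 days.
Total: 2780 days.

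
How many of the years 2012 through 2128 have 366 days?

29

Years divisible by 4: 2012, 2016, …, 2128 — 30 in all.
Of these, 2100 is divisible by 100 but not 400, so not leap.
Leap years: 30 − 1 = 29.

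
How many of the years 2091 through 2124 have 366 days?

Years divisible by 4 in [2091, 2124]: 2092, 2096, 2100, 2104, 2108, 2112, 2116, 2120, 2124.
Of these, 2100 is divisible by 100 but not 400, so not leap.
Leap years: 9 − 1 = 8.

8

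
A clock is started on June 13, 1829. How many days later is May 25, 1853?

From June 13, 1829 to June 13, 1852: 23 years, of which 6 contain a Feb 29 — 17×365 + 6×366 = 8401 days.
June 1852: 30 − 13 = 17 days remain.
Then 10 full months totalling 304 days.
May 1–25, 1853: 25 days.
Residual: 346 days.
Total: 8747 days.

8747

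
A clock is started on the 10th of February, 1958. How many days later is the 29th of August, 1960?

931

Day-of-year of February 10, 1958: 41.
Day-of-year of August 29, 1960: 242.
1958 has 365 days, so 365 − 41 = 324 days remain in 1958.
Full years: 1959: 365. Sum = 365.
Total: 324 + 365 + 242 = 931 days.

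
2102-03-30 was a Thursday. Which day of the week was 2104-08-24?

Sunday

March 30, 2102 → March 30, 2103: 365 days.
March 30, 2103 → March 30, 2104: 366 days (2104 is a leap year).
March 2104: 31 − 30 = 1 day remains.
Then April (30), May (31), June (30), July (31): 30 + 31 + 30 + 31 = 122 days.
August 1–24, 2104: 24 days.
Residual: 147 days.
Total: 878 days.
878 mod 7 = 3, so 3 days after Thursday is Sunday.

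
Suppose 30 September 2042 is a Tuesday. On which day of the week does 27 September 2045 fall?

Wednesday

September 30, 2042 → September 30, 2043: 365 days.
September 30, 2043 → September 30, 2044: 366 days (2044 is a leap year).
September 2044: 30 − 30 = 0 days remain.
Then 11 full months totalling 335 days.
September 1–27, 2045: 27 days.
Residual: 362 days.
Total: 1093 days.
1093 mod 7 = 1, so 1 day after Tuesday is Wednesday.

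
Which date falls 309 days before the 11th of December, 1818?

the 5th of February, 1818

Count 309 days before December 11, 1818:
February 1818: 28 − 5 = 23 days remain (1818 is not a leap year, so February has 28 days).
Then 9 full months totalling 275 days.
December 1–11, 1818: 11 days.
Total: 23 + 275 + 11 = 309 days.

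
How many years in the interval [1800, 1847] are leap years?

11

Years divisible by 4 in [1800, 1847]: 1800, 1804, 1808, 1812, 1816, 1820, 1824, 1828, 1832, 1836, 1840, 1844.
Of these, 1800 is divisible by 100 but not 400, so not leap.
Leap years: 12 − 1 = 11.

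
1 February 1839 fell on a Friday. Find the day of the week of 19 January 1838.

Friday

Count forward from the earlier date (January 19, 1838) to the later (February 1, 1839):
January 19, 1838 → January 19, 1839: 365 days.
January 1839: 31 − 19 = 12 days remain.
February 1, 1839: 1 day (1839 is not a leap year).
Residual: 13 days.
Total: 378 days.
378 is a multiple of 7, so 19 January 1838 falls on the same weekday: Friday.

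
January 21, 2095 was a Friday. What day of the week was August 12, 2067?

Friday

Count forward from the earlier date (August 12, 2067) to the later (January 21, 2095):
From August 12, 2067 to August 12, 2094: 27 years, of which 7 contain a Feb 29 — 20×365 + 7×366 = 9862 days.
August 2094: 31 − 12 = 19 days remain.
Then September (30), October (31), November (30), December (31): 30 + 31 + 30 + 31 = 122 days.
January 1–21, 2095: 21 days.
Residual: 162 days.
Total: 10024 days.
10024 is a multiple of 7, so August 12, 2067 falls on the same weekday: Friday.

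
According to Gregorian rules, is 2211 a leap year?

No

2211 is not a leap year.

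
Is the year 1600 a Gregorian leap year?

1600 is a leap year (divisible by 400).

Yes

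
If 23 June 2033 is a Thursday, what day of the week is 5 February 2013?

Count forward from the earlier date (February 5, 2013) to the later (June 23, 2033):
From February 5, 2013 to February 5, 2033: 20 years, of which 5 contain a Feb 29 — 15×365 + 5×366 = 7305 days.
February 2033: 28 − 5 = 23 days remain (2033 is not a leap year, so February has 28 days).
Then March (31), April (30), May (31): 31 + 30 + 31 = 92 days.
June 1–23, 2033: 23 days.
Residual: 138 days.
Total: 7443 days.
7443 mod 7 = 2, so 2 days before Thursday is Tuesday.

Tuesday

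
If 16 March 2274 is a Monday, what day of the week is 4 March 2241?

Count forward from the earlier date (March 4, 2241) to the later (March 16, 2274):
From March 4, 2241 to March 4, 2274: 33 years, of which 8 contain a Feb 29 — 25×365 + 8×366 = 12053 days.
Within March 2274: 16 − 4 = 12 days.
Total: 12065 days.
12065 mod 7 = 4, so 4 days before Monday is Thursday.

Thursday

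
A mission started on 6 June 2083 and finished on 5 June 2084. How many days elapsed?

365

June 2083: 30 − 6 = 24 days remain.
Then 11 full months totalling 336 days.
June 1–5, 2084: 5 days.
Total: 24 + 336 + 5 = 365 days.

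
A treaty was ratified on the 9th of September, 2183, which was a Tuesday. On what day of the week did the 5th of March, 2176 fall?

Count forward from the earlier date (March 5, 2176) to the later (September 9, 2183):
Day-of-year of March 5, 2176: 65.
Day-of-year of September 9, 2183: 252.
2176 has 366 days, so 366 − 65 = 301 days remain in 2176.
Full years: 2177: 365; 2178: 365; 2179: 365; 2180: 366; 2181: 365; 2182: 365. Sum = 2191.
Total: 301 + 2191 + 252 = 2744 days.
2744 is a multiple of 7, so the 5th of March, 2176 falls on the same weekday: Tuesday.

Tuesday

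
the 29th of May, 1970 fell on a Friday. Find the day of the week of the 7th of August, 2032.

Saturday

Day-of-year of May 29, 1970: 149.
Day-of-year of August 7, 2032: 220.
1970 has 365 days, so 365 − 149 = 216 days remain in 1970.
Full years 1971–2031: 46 common + 15 leap = 46×365 + 15×366 = 22280 days.
Total: 216 + 22280 + 220 = 22716 days.
22716 mod 7 = 1, so 1 day after Friday is Saturday.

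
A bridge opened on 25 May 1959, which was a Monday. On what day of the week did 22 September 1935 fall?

Count forward from the earlier date (September 22, 1935) to the later (May 25, 1959):
From September 22, 1935 to September 22, 1958: 23 years, of which 6 contain a Feb 29 — 17×365 + 6×366 = 8401 days.
September 1958: 30 − 22 = 8 days remain.
Then October (31), November (30), December (31), January (31), February 1959 (28), March (31), April (30): 31 + 30 + 31 + 31 + 28 + 31 + 30 = 212 days.
May 1–25, 1959: 25 days.
Residual: 245 days.
Total: 8646 days.
8646 mod 7 = 1, so 1 day before Monday is Sunday.

Sunday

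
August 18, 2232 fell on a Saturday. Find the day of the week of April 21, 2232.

Saturday

Count forward from the earlier date (April 21, 2232) to the later (August 18, 2232):
April 2232: 30 − 21 = 9 days remain.
Then May (31), June (30), July (31): 31 + 30 + 31 = 92 days.
August 1–18, 2232: 18 days.
Total: 9 + 92 + 18 = 119 days.
119 is a multiple of 7, so April 21, 2232 falls on the same weekday: Saturday.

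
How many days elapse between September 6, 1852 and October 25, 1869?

6258

From September 6, 1852 to September 6, 1869: 17 years, of which 4 contain a Feb 29 — 13×365 + 4×366 = 6209 days.
September 1869: 30 − 6 = 24 days remain.
October 1–25, 1869: 25 days.
Residual: 49 days.
Total: 6258 days.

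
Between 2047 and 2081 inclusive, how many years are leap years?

9

Years divisible by 4 in [2047, 2081]: 2048, 2052, 2056, 2060, 2064, 2068, 2072, 2076, 2080.
No century exceptions apply. Count: 9.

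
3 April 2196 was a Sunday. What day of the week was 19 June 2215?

Monday

Day-of-year of April 3, 2196: 94.
Day-of-year of June 19, 2215: 170.
2196 has 366 days, so 366 − 94 = 272 days remain in 2196.
Full years 2197–2214: 15 common + 3 leap = 15×365 + 3×366 = 6573 days.
Total: 272 + 6573 + 170 = 7015 days.
7015 mod 7 = 1, so 1 day after Sunday is Monday.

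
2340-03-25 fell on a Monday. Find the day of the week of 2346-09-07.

Saturday

March 25, 2340 → March 25, 2341: 365 days.
March 25, 2341 → March 25, 2342: 365 days.
March 25, 2342 → March 25, 2343: 365 days.
March 25, 2343 → March 25, 2344: 366 days (2344 is a leap year).
March 25, 2344 → March 25, 2345: 365 days.
March 25, 2345 → March 25, 2346: 365 days.
March 2346: 31 − 25 = 6 days remain.
Then April (30), May (31), June (30), July (31), August (31): 30 + 31 + 30 + 31 + 31 = 153 days.
September 1–7, 2346: 7 days.
Residual: 166 days.
Total: 2357 days.
2357 mod 7 = 5, so 5 days after Monday is Saturday.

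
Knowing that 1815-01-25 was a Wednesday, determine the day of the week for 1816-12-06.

Friday

January 25, 1815 → January 25, 1816: 365 days.
January 1816: 31 − 25 = 6 days remain.
Then 10 full months totalling 304 days.
December 1–6, 1816: 6 days.
Residual: 316 days.
Total: 681 days.
681 mod 7 = 2, so 2 days after Wednesday is Friday.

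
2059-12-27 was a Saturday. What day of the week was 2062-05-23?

December 27, 2059 → December 27, 2060: 366 days (2060 is a leap year).
December 27, 2060 → December 27, 2061: 365 days.
December 2061: 31 − 27 = 4 days remain.
Then January (31), February 2062 (28), March (31), April (30): 31 + 28 + 31 + 30 = 120 days.
May 1–23, 2062: 23 days.
Residual: 147 days.
Total: 878 days.
878 mod 7 = 3, so 3 days after Saturday is Tuesday.

Tuesday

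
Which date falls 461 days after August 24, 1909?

November 28, 1910

Count 461 days after August 24, 1909:
Day-of-year of August 24, 1909: 236.
Day-of-year of November 28, 1910: 332.
1909 has 365 days, so 365 − 236 = 129 days remain in 1909.
Total: 129 + 332 = 461 days.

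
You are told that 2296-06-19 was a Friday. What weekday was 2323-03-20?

Tuesday

From June 19, 2296 to June 19, 2322: 26 years, of which 5 contain a Feb 29 — 21×365 + 5×366 = 9495 days.
(2300 is not a leap year (divisible by 100 but not 400).)
June 2322: 30 − 19 = 11 days remain.
Then July (31), August (31), September (30), October (31), November (30), December (31), January (31), February 2323 (28): 31 + 31 + 30 + 31 + 30 + 31 + 31 + 28 = 243 days.
March 1–20, 2323: 20 days.
Residual: 274 days.
Total: 9769 days.
9769 mod 7 = 4, so 4 days after Friday is Tuesday.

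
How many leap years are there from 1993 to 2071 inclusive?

Years divisible by 4: 1996, 2000, …, 2068 — 19 in all.
2000 is divisible by 400, so still leap.
No century exceptions apply. Count: 19.

19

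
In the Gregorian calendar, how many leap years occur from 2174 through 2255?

Years divisible by 4: 2176, 2180, …, 2252 — 20 in all.
Of these, 2200 is divisible by 100 but not 400, so not leap.
Leap years: 20 − 1 = 19.

19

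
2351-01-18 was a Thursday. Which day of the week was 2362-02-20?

From January 18, 2351 to January 18, 2362: 11 years, of which 3 contain a Feb 29 — 8×365 + 3×366 = 4018 days.
January 2362: 31 − 18 = 13 days remain.
February 1–20, 2362: 20 days (2362 is not a leap year).
Residual: 33 days.
Total: 4051 days.
4051 mod 7 = 5, so 5 days after Thursday is Tuesday.

Tuesday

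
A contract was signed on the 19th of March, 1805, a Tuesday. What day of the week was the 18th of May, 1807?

Day-of-year of March 19, 1805: 78.
Day-of-year of May 18, 1807: 138.
1805 has 365 days, so 365 − 78 = 287 days remain in 1805.
Full years: 1806: 365. Sum = 365.
Total: 287 + 365 + 138 = 790 days.
790 mod 7 = 6, so 6 days after Tuesday is Monday.

Monday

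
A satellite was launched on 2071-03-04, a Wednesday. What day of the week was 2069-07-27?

Saturday

Count forward from the earlier date (July 27, 2069) to the later (March 4, 2071):
July 2069: 31 − 27 = 4 days remain.
Then 19 full months totalling 577 days.
March 1–4, 2071: 4 days.
Total: 4 + 577 + 4 = 585 days.
585 mod 7 = 4, so 4 days before Wednesday is Saturday.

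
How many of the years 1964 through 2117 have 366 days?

Years divisible by 4: 1964, 1968, …, 2116 — 39 in all.
Of these, 2100 is divisible by 100 but not 400, so not leap.
2000 is divisible by 400, so still leap.
Leap years: 39 − 1 = 38.

38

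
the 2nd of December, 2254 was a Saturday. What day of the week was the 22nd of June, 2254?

Count forward from the earlier date (June 22, 2254) to the later (December 2, 2254):
June 2254: 30 − 22 = 8 days remain.
Then July (31), August (31), September (30), October (31), November (30): 31 + 31 + 30 + 31 + 30 = 153 days.
December 1–2, 2254: 2 days.
Total: 8 + 153 + 2 = 163 days.
163 mod 7 = 2, so 2 days before Saturday is Thursday.

Thursday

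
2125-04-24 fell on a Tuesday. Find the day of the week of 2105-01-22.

Count forward from the earlier date (January 22, 2105) to the later (April 24, 2125):
From January 22, 2105 to January 22, 2125: 20 years, of which 5 contain a Feb 29 — 15×365 + 5×366 = 7305 days.
January 2125: 31 − 22 = 9 days remain.
Then February 2125 (28), March (31): 28 + 31 = 59 days.
April 1–24, 2125: 24 days.
Residual: 92 days.
Total: 7397 days.
7397 mod 7 = 5, so 5 days before Tuesday is Thursday.

Thursday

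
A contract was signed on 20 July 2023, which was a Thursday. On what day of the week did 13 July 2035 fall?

Day-of-year of July 20, 2023: 201.
Day-of-year of July 13, 2035: 194.
2023 has 365 days, so 365 − 201 = 164 days remain in 2023.
Full years 2024–2034: 8 common + 3 leap = 8×365 + 3×366 = 4018 days.
Total: 164 + 4018 + 194 = 4376 days.
4376 mod 7 = 1, so 1 day after Thursday is Friday.

Friday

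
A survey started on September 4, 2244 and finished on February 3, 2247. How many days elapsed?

882

Day-of-year of September 4, 2244: 248.
Day-of-year of February 3, 2247: 34.
2244 has 366 days, so 366 − 248 = 118 days remain in 2244.
Full years: 2245: 365; 2246: 365. Sum = 730.
Total: 118 + 730 + 34 = 882 days.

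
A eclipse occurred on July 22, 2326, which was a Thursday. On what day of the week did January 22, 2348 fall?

Day-of-year of July 22, 2326: 203.
Day-of-year of January 22, 2348: 22.
2326 has 365 days, so 365 − 203 = 162 days remain in 2326.
Full years 2327–2347: 16 common + 5 leap = 16×365 + 5×366 = 7670 days.
Total: 162 + 7670 + 22 = 7854 days.
7854 is a multiple of 7, so January 22, 2348 falls on the same weekday: Thursday.

Thursday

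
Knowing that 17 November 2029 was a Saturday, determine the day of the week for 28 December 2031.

November 17, 2029 → November 17, 2030: 365 days.
November 17, 2030 → November 17, 2031: 365 days.
November 2031: 30 − 17 = 13 days remain.
December 1–28, 2031: 28 days.
Residual: 41 days.
Total: 771 days.
771 mod 7 = 1, so 1 day after Saturday is Sunday.

Sunday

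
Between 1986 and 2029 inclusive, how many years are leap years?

Years divisible by 4 in [1986, 2029]: 1988, 1992, 1996, 2000, 2004, 2008, 2012, 2016, 2020, 2024, 2028.
2000 is divisible by 400, so still leap.
No century exceptions apply. Count: 11.

11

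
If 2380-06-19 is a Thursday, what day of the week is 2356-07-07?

Count forward from the earlier date (July 7, 2356) to the later (June 19, 2380):
Day-of-year of July 7, 2356: 189.
Day-of-year of June 19, 2380: 171.
2356 has 366 days, so 366 − 189 = 177 days remain in 2356.
Full years 2357–2379: 18 common + 5 leap = 18×365 + 5×366 = 8400 days.
Total: 177 + 8400 + 171 = 8748 days.
8748 mod 7 = 5, so 5 days before Thursday is Saturday.

Saturday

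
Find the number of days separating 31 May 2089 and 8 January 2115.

From May 31, 2089 to May 31, 2114: 25 years, of which 5 contain a Feb 29 — 20×365 + 5×366 = 9130 days.
(2100 is not a leap year (divisible by 100 but not 400).)
May 2114: 31 − 31 = 0 days remain.
Then June (30), July (31), August (31), September (30), October (31), November (30), December (31): 30 + 31 + 31 + 30 + 31 + 30 + 31 = 214 days.
January 1–8, 2115: 8 days.
Residual: 222 days.
Total: 9352 days.

9352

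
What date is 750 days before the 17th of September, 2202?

the 28th of August, 2200

Count 750 days before September 17, 2202:
Day-of-year of August 28, 2200: 240.
Day-of-year of September 17, 2202: 260.
2200 has 365 days, so 365 − 240 = 125 days remain in 2200.
Full years: 2201: 365. Sum = 365.
Total: 125 + 365 + 260 = 750 days.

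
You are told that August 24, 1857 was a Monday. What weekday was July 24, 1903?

Friday

From August 24, 1857 to August 24, 1902: 45 years, of which 10 contain a Feb 29 — 35×365 + 10×366 = 16435 days.
(1900 is not a leap year (divisible by 100 but not 400).)
August 1902: 31 − 24 = 7 days remain.
Then 10 full months totalling 303 days.
July 1–24, 1903: 24 days.
Residual: 334 days.
Total: 16769 days.
16769 mod 7 = 4, so 4 days after Monday is Friday.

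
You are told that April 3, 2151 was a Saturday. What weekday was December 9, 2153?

Sunday

April 3, 2151 → April 3, 2152: 366 days (2152 is a leap year).
April 3, 2152 → April 3, 2153: 365 days.
April 2153: 30 − 3 = 27 days remain.
Then May (31), June (30), July (31), August (31), September (30), October (31), November (30): 31 + 30 + 31 + 31 + 30 + 31 + 30 = 214 days.
December 1–9, 2153: 9 days.
Residual: 250 days.
Total: 981 days.
981 mod 7 = 1, so 1 day after Saturday is Sunday.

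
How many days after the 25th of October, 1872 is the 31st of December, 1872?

October 1872: 31 − 25 = 6 days remain.
Then November (30): 30 days.
December 1–31, 1872: 31 days.
Total: 6 + 30 + 31 = 67 days.

67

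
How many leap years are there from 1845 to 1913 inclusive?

16

Years divisible by 4: 1848, 1852, …, 1912 — 17 in all.
Of these, 1900 is divisible by 100 but not 400, so not leap.
Leap years: 17 − 1 = 16.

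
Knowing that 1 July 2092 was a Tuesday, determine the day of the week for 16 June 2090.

Count forward from the earlier date (June 16, 2090) to the later (July 1, 2092):
June 16, 2090 → June 16, 2091: 365 days.
June 16, 2091 → June 16, 2092: 366 days (2092 is a leap year).
June 2092: 30 − 16 = 14 days remain.
July 1, 2092: 1 day.
Residual: 15 days.
Total: 746 days.
746 mod 7 = 4, so 4 days before Tuesday is Friday.

Friday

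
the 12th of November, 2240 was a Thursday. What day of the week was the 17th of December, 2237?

Count forward from the earlier date (December 17, 2237) to the later (November 12, 2240):
Day-of-year of December 17, 2237: 351.
Day-of-year of November 12, 2240: 317.
2237 has 365 days, so 365 − 351 = 14 days remain in 2237.
Full years: 2238: 365; 2239: 365. Sum = 730.
Total: 14 + 730 + 317 = 1061 days.
1061 mod 7 = 4, so 4 days before Thursday is Sunday.

Sunday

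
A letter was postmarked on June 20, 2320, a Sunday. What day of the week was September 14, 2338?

Wednesday

Day-of-year of June 20, 2320: 172.
Day-of-year of September 14, 2338: 257.
2320 has 366 days, so 366 − 172 = 194 days remain in 2320.
Full years 2321–2337: 13 common + 4 leap = 13×365 + 4×366 = 6209 days.
Total: 194 + 6209 + 257 = 6660 days.
6660 mod 7 = 3, so 3 days after Sunday is Wednesday.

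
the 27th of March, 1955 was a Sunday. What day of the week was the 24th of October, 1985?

Thursday

Day-of-year of March 27, 1955: 86.
Day-of-year of October 24, 1985: 297.
1955 has 365 days, so 365 − 86 = 279 days remain in 1955.
Full years 1956–1984: 21 common + 8 leap = 21×365 + 8×366 = 10593 days.
Total: 279 + 10593 + 297 = 11169 days.
11169 mod 7 = 4, so 4 days after Sunday is Thursday.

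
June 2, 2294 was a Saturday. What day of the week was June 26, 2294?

Tuesday

Within June 2294: 26 − 2 = 24 days.
24 mod 7 = 3, so 3 days after Saturday is Tuesday.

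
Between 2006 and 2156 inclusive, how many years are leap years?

Years divisible by 4: 2008, 2012, …, 2156 — 38 in all.
Of these, 2100 is divisible by 100 but not 400, so not leap.
Leap years: 38 − 1 = 37.

37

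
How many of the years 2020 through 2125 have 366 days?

26

Years divisible by 4: 2020, 2024, …, 2124 — 27 in all.
Of these, 2100 is divisible by 100 but not 400, so not leap.
Leap years: 27 − 1 = 26.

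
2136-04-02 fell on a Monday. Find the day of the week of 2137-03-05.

Tuesday

April 2136: 30 − 2 = 28 days remain.
Then 10 full months totalling 304 days.
March 1–5, 2137: 5 days.
Total: 28 + 304 + 5 = 337 days.
337 mod 7 = 1, so 1 day after Monday is Tuesday.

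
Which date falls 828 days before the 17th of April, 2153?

the 10th of January, 2151

Count 828 days before April 17, 2153:
Day-of-year of January 10, 2151: 10.
Day-of-year of April 17, 2153: 107.
2151 has 365 days, so 365 − 10 = 355 days remain in 2151.
Full years: 2152: 366. Sum = 366.
Total: 355 + 366 + 107 = 828 days.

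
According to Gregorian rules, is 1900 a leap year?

1900 is not a leap year (divisible by 100 but not 400).

No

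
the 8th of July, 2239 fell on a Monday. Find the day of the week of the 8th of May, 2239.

Count forward from the earlier date (May 8, 2239) to the later (July 8, 2239):
May 2239: 31 − 8 = 23 days remain.
Then June (30): 30 days.
July 1–8, 2239: 8 days.
Total: 23 + 30 + 8 = 61 days.
61 mod 7 = 5, so 5 days before Monday is Wednesday.

Wednesday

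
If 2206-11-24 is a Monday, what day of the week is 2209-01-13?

Day-of-year of November 24, 2206: 328.
Day-of-year of January 13, 2209: 13.
2206 has 365 days, so 365 − 328 = 37 days remain in 2206.
Full years: 2207: 365; 2208: 366. Sum = 731.
Total: 37 + 731 + 13 = 781 days.
781 mod 7 = 4, so 4 days after Monday is Friday.

Friday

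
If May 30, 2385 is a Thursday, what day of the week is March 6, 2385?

Wednesday

Count forward from the earlier date (March 6, 2385) to the later (May 30, 2385):
March 2385: 31 − 6 = 25 days remain.
Then April (30): 30 days.
May 1–30, 2385: 30 days.
Total: 25 + 30 + 30 = 85 days.
85 mod 7 = 1, so 1 day before Thursday is Wednesday.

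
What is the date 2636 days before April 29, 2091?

February 9, 2084

Count 2636 days before April 29, 2091:
Day-of-year of February 9, 2084: 40.
Day-of-year of April 29, 2091: 119.
2084 has 366 days, so 366 − 40 = 326 days remain in 2084.
Full years: 2085: 365; 2086: 365; 2087: 365; 2088: 366; 2089: 365; 2090: 365. Sum = 2191.
Total: 326 + 2191 + 119 = 2636 days.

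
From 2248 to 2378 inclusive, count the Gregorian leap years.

Years divisible by 4: 2248, 2252, …, 2376 — 33 in all.
Of these, 2300 is divisible by 100 but not 400, so not leap.
Leap years: 33 − 1 = 32.

32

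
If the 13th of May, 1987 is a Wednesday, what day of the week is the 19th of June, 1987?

May 1987: 31 − 13 = 18 days remain.
June 1–19, 1987: 19 days.
Total: 18 + 19 = 37 days.
37 mod 7 = 2, so 2 days after Wednesday is Friday.

Friday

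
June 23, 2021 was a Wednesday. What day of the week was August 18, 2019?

Sunday

Count forward from the earlier date (August 18, 2019) to the later (June 23, 2021):
August 18, 2019 → August 18, 2020: 366 days (2020 is a leap year).
August 2020: 31 − 18 = 13 days remain.
Then 9 full months totalling 273 days.
June 1–23, 2021: 23 days.
Residual: 309 days.
Total: 675 days.
675 mod 7 = 3, so 3 days before Wednesday is Sunday.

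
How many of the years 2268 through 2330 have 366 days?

15

Years divisible by 4: 2268, 2272, …, 2328 — 16 in all.
Of these, 2300 is divisible by 100 but not 400, so not leap.
Leap years: 16 − 1 = 15.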